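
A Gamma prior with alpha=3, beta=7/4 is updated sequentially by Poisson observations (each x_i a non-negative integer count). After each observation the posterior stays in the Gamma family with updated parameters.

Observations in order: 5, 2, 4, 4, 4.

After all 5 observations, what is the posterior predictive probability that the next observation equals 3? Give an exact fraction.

obs 1: x=5 → posterior Gamma(8, 11/4)
obs 2: x=2 → posterior Gamma(10, 15/4)
obs 3: x=4 → posterior Gamma(14, 19/4)
obs 4: x=4 → posterior Gamma(18, 23/4)
obs 5: x=4 → posterior Gamma(22, 27/4)

4003071006108698074913752256661932544/19232792489931358333837313998767870751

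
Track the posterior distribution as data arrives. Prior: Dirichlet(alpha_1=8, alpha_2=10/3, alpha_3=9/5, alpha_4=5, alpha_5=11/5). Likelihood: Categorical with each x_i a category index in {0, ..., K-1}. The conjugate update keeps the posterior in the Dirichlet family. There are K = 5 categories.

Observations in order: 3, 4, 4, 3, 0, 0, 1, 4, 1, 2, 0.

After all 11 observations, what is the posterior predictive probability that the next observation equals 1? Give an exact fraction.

obs 1: x=3 → posterior Dirichlet(8, 10/3, 9/5, 6, 11/5)
obs 2: x=4 → posterior Dirichlet(8, 10/3, 9/5, 6, 16/5)
obs 3: x=4 → posterior Dirichlet(8, 10/3, 9/5, 6, 21/5)
obs 4: x=3 → posterior Dirichlet(8, 10/3, 9/5, 7, 21/5)
obs 5: x=0 → posterior Dirichlet(9, 10/3, 9/5, 7, 21/5)
obs 6: x=0 → posterior Dirichlet(10, 10/3, 9/5, 7, 21/5)
obs 7: x=1 → posterior Dirichlet(10, 13/3, 9/5, 7, 21/5)
obs 8: x=4 → posterior Dirichlet(10, 13/3, 9/5, 7, 26/5)
obs 9: x=1 → posterior Dirichlet(10, 16/3, 9/5, 7, 26/5)
obs 10: x=2 → posterior Dirichlet(10, 16/3, 14/5, 7, 26/5)
obs 11: x=0 → posterior Dirichlet(11, 16/3, 14/5, 7, 26/5)

8/47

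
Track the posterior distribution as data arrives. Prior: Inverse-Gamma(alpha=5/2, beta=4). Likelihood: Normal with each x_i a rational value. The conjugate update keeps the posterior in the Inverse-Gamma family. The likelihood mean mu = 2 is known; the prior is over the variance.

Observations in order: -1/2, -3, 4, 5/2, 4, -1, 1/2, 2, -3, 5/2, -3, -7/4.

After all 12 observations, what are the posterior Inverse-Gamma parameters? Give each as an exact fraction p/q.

obs 1: x=-1/2 → posterior Inverse-Gamma(3, 57/8)
obs 2: x=-3 → posterior Inverse-Gamma(7/2, 157/8)
obs 3: x=4 → posterior Inverse-Gamma(4, 173/8)
obs 4: x=5/2 → posterior Inverse-Gamma(9/2, 87/4)
obs 5: x=4 → posterior Inverse-Gamma(5, 95/4)
obs 6: x=-1 → posterior Inverse-Gamma(11/2, 113/4)
obs 7: x=1/2 → posterior Inverse-Gamma(6, 235/8)
obs 8: x=2 → posterior Inverse-Gamma(13/2, 235/8)
obs 9: x=-3 → posterior Inverse-Gamma(7, 335/8)
obs 10: x=5/2 → posterior Inverse-Gamma(15/2, 42)
obs 11: x=-3 → posterior Inverse-Gamma(8, 109/2)
obs 12: x=-7/4 → posterior Inverse-Gamma(17/2, 1969/32)

alpha=17/2, beta=1969/32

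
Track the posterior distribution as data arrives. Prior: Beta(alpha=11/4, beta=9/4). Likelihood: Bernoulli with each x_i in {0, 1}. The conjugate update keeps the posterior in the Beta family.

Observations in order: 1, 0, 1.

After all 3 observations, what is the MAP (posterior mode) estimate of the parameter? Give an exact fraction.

obs 1: x=1 → posterior Beta(15/4, 9/4)
obs 2: x=0 → posterior Beta(15/4, 13/4)
obs 3: x=1 → posterior Beta(19/4, 13/4)

5/8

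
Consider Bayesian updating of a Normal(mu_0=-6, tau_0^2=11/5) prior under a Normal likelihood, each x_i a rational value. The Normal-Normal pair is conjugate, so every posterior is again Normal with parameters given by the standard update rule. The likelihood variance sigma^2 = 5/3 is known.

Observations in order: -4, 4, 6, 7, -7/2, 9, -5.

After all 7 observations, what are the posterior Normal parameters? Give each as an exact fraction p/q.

mu_0=591/512, tau_0^2=55/256

obs 1: x=-4 → posterior Normal(-141/29, 55/58)
obs 2: x=4 → posterior Normal(-150/91, 55/91)
obs 3: x=6 → posterior Normal(12/31, 55/124)
obs 4: x=7 → posterior Normal(279/157, 55/157)
obs 5: x=-7/2 → posterior Normal(327/380, 11/38)
obs 6: x=9 → posterior Normal(921/446, 55/223)
obs 7: x=-5 → posterior Normal(591/512, 55/256)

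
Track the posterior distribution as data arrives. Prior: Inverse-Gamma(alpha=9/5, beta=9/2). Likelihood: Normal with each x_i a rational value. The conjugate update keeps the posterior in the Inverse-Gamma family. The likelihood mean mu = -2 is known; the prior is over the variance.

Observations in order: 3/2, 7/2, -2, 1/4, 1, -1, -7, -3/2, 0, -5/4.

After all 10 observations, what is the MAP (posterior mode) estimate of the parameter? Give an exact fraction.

1285/208

obs 1: x=3/2 → posterior Inverse-Gamma(23/10, 85/8)
obs 2: x=7/2 → posterior Inverse-Gamma(14/5, 103/4)
obs 3: x=-2 → posterior Inverse-Gamma(33/10, 103/4)
obs 4: x=1/4 → posterior Inverse-Gamma(19/5, 905/32)
obs 5: x=1 → posterior Inverse-Gamma(43/10, 1049/32)
obs 6: x=-1 → posterior Inverse-Gamma(24/5, 1065/32)
obs 7: x=-7 → posterior Inverse-Gamma(53/10, 1465/32)
obs 8: x=-3/2 → posterior Inverse-Gamma(29/5, 1469/32)
obs 9: x=0 → posterior Inverse-Gamma(63/10, 1533/32)
obs 10: x=-5/4 → posterior Inverse-Gamma(34/5, 771/16)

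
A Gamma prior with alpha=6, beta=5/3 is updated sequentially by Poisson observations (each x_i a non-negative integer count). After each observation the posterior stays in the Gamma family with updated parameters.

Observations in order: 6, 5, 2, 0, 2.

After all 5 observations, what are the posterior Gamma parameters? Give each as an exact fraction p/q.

alpha=21, beta=20/3

obs 1: x=6 → posterior Gamma(12, 8/3)
obs 2: x=5 → posterior Gamma(17, 11/3)
obs 3: x=2 → posterior Gamma(19, 14/3)
obs 4: x=0 → posterior Gamma(19, 17/3)
obs 5: x=2 → posterior Gamma(21, 20/3)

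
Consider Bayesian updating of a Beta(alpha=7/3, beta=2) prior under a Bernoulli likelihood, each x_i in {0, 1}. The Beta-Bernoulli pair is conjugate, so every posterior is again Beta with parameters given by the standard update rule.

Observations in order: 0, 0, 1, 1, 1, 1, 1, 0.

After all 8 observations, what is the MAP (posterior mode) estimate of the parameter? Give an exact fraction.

obs 1: x=0 → posterior Beta(7/3, 3)
obs 2: x=0 → posterior Beta(7/3, 4)
obs 3: x=1 → posterior Beta(10/3, 4)
obs 4: x=1 → posterior Beta(13/3, 4)
obs 5: x=1 → posterior Beta(16/3, 4)
obs 6: x=1 → posterior Beta(19/3, 4)
obs 7: x=1 → posterior Beta(22/3, 4)
obs 8: x=0 → posterior Beta(22/3, 5)

19/31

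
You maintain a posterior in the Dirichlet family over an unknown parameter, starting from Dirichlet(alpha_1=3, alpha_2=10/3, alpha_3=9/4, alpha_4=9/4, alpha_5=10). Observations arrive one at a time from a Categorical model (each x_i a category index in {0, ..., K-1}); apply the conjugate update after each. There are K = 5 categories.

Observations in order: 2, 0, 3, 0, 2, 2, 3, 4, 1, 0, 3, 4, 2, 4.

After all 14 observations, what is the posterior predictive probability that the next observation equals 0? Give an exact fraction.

obs 1: x=2 → posterior Dirichlet(3, 10/3, 13/4, 9/4, 10)
obs 2: x=0 → posterior Dirichlet(4, 10/3, 13/4, 9/4, 10)
obs 3: x=3 → posterior Dirichlet(4, 10/3, 13/4, 13/4, 10)
obs 4: x=0 → posterior Dirichlet(5, 10/3, 13/4, 13/4, 10)
obs 5: x=2 → posterior Dirichlet(5, 10/3, 17/4, 13/4, 10)
obs 6: x=2 → posterior Dirichlet(5, 10/3, 21/4, 13/4, 10)
obs 7: x=3 → posterior Dirichlet(5, 10/3, 21/4, 17/4, 10)
obs 8: x=4 → posterior Dirichlet(5, 10/3, 21/4, 17/4, 11)
obs 9: x=1 → posterior Dirichlet(5, 13/3, 21/4, 17/4, 11)
obs 10: x=0 → posterior Dirichlet(6, 13/3, 21/4, 17/4, 11)
obs 11: x=3 → posterior Dirichlet(6, 13/3, 21/4, 21/4, 11)
obs 12: x=4 → posterior Dirichlet(6, 13/3, 21/4, 21/4, 12)
obs 13: x=2 → posterior Dirichlet(6, 13/3, 25/4, 21/4, 12)
obs 14: x=4 → posterior Dirichlet(6, 13/3, 25/4, 21/4, 13)

36/209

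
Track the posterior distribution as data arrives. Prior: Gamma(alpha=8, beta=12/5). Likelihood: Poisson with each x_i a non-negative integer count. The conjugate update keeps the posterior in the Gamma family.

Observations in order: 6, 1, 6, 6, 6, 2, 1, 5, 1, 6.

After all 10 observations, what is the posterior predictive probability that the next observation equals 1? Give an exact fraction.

obs 1: x=6 → posterior Gamma(14, 17/5)
obs 2: x=1 → posterior Gamma(15, 22/5)
obs 3: x=6 → posterior Gamma(21, 27/5)
obs 4: x=6 → posterior Gamma(27, 32/5)
obs 5: x=6 → posterior Gamma(33, 37/5)
obs 6: x=2 → posterior Gamma(35, 42/5)
obs 7: x=1 → posterior Gamma(36, 47/5)
obs 8: x=5 → posterior Gamma(41, 52/5)
obs 9: x=1 → posterior Gamma(42, 57/5)
obs 10: x=6 → posterior Gamma(48, 62/5)

26002334306858133498398108423607780261086645765282544584762797296892123707611357946839040/300376071024635284156087943212436719239375530813650294861384068083525481611313395070377347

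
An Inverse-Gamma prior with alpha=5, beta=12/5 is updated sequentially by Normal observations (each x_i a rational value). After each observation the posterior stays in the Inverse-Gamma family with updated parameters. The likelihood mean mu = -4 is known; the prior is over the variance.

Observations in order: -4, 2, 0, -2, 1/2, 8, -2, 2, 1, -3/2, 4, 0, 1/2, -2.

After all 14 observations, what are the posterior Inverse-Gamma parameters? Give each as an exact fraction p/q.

obs 1: x=-4 → posterior Inverse-Gamma(11/2, 12/5)
obs 2: x=2 → posterior Inverse-Gamma(6, 102/5)
obs 3: x=0 → posterior Inverse-Gamma(13/2, 142/5)
obs 4: x=-2 → posterior Inverse-Gamma(7, 152/5)
obs 5: x=1/2 → posterior Inverse-Gamma(15/2, 1621/40)
obs 6: x=8 → posterior Inverse-Gamma(8, 4501/40)
obs 7: x=-2 → posterior Inverse-Gamma(17/2, 4581/40)
obs 8: x=2 → posterior Inverse-Gamma(9, 5301/40)
obs 9: x=1 → posterior Inverse-Gamma(19/2, 5801/40)
obs 10: x=-3/2 → posterior Inverse-Gamma(10, 2963/20)
obs 11: x=4 → posterior Inverse-Gamma(21/2, 3603/20)
obs 12: x=0 → posterior Inverse-Gamma(11, 3763/20)
obs 13: x=1/2 → posterior Inverse-Gamma(23/2, 7931/40)
obs 14: x=-2 → posterior Inverse-Gamma(12, 8011/40)

alpha=12, beta=8011/40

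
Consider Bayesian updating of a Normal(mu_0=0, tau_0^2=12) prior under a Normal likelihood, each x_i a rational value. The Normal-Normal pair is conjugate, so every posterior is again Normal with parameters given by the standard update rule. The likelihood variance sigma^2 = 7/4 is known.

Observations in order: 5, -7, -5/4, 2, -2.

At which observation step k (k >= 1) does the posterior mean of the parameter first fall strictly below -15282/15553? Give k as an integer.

k = 3

obs 1: x=5 → posterior Normal(48/11, 84/55)
obs 2: x=-7 → posterior Normal(-96/103, 84/103)
obs 3: x=-5/4 → posterior Normal(-156/151, 84/151)
obs 4: x=2 → posterior Normal(-60/199, 84/199)
obs 5: x=-2 → posterior Normal(-12/19, 84/247)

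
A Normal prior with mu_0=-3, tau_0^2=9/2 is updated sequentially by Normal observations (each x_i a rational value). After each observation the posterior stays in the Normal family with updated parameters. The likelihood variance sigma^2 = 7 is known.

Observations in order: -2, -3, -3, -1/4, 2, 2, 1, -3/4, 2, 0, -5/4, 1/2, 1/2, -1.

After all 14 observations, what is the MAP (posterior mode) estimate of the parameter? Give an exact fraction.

obs 1: x=-2 → posterior Normal(-60/23, 63/23)
obs 2: x=-3 → posterior Normal(-87/32, 63/32)
obs 3: x=-3 → posterior Normal(-114/41, 63/41)
obs 4: x=-1/4 → posterior Normal(-93/40, 63/50)
obs 5: x=2 → posterior Normal(-393/236, 63/59)
obs 6: x=2 → posterior Normal(-321/272, 63/68)
obs 7: x=1 → posterior Normal(-285/308, 9/11)
obs 8: x=-3/4 → posterior Normal(-39/43, 63/86)
obs 9: x=2 → posterior Normal(-12/19, 63/95)
obs 10: x=0 → posterior Normal(-15/26, 63/104)
obs 11: x=-5/4 → posterior Normal(-285/452, 63/113)
obs 12: x=1/2 → posterior Normal(-267/488, 63/122)
obs 13: x=1/2 → posterior Normal(-249/524, 63/131)
obs 14: x=-1 → posterior Normal(-57/112, 9/20)

-57/112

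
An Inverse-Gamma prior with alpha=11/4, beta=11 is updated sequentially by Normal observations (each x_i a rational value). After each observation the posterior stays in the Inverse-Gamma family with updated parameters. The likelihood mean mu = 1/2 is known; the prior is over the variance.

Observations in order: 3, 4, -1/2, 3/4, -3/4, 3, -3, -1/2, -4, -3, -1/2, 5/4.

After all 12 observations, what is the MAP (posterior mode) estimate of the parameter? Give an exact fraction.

119/24

obs 1: x=3 → posterior Inverse-Gamma(13/4, 113/8)
obs 2: x=4 → posterior Inverse-Gamma(15/4, 81/4)
obs 3: x=-1/2 → posterior Inverse-Gamma(17/4, 83/4)
obs 4: x=3/4 → posterior Inverse-Gamma(19/4, 665/32)
obs 5: x=-3/4 → posterior Inverse-Gamma(21/4, 345/16)
obs 6: x=3 → posterior Inverse-Gamma(23/4, 395/16)
obs 7: x=-3 → posterior Inverse-Gamma(25/4, 493/16)
obs 8: x=-1/2 → posterior Inverse-Gamma(27/4, 501/16)
obs 9: x=-4 → posterior Inverse-Gamma(29/4, 663/16)
obs 10: x=-3 → posterior Inverse-Gamma(31/4, 761/16)
obs 11: x=-1/2 → posterior Inverse-Gamma(33/4, 769/16)
obs 12: x=5/4 → posterior Inverse-Gamma(35/4, 1547/32)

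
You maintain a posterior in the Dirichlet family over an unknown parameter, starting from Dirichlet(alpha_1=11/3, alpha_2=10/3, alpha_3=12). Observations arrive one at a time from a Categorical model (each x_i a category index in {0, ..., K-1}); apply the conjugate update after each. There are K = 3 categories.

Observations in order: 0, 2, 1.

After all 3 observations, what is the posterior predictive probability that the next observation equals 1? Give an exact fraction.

13/66

obs 1: x=0 → posterior Dirichlet(14/3, 10/3, 12)
obs 2: x=2 → posterior Dirichlet(14/3, 10/3, 13)
obs 3: x=1 → posterior Dirichlet(14/3, 13/3, 13)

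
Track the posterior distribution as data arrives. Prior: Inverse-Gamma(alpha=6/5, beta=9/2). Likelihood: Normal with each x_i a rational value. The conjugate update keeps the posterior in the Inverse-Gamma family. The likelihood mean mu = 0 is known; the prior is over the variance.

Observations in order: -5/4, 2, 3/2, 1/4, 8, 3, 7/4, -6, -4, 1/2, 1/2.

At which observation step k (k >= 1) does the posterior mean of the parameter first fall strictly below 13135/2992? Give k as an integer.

obs 1: x=-5/4 → posterior Inverse-Gamma(17/10, 169/32)
obs 2: x=2 → posterior Inverse-Gamma(11/5, 233/32)
obs 3: x=3/2 → posterior Inverse-Gamma(27/10, 269/32)
obs 4: x=1/4 → posterior Inverse-Gamma(16/5, 135/16)
obs 5: x=8 → posterior Inverse-Gamma(37/10, 647/16)
obs 6: x=3 → posterior Inverse-Gamma(21/5, 719/16)
obs 7: x=7/4 → posterior Inverse-Gamma(47/10, 1487/32)
obs 8: x=-6 → posterior Inverse-Gamma(26/5, 2063/32)
obs 9: x=-4 → posterior Inverse-Gamma(57/10, 2319/32)
obs 10: x=1/2 → posterior Inverse-Gamma(31/5, 2323/32)
obs 11: x=1/2 → posterior Inverse-Gamma(67/10, 2327/32)

k = 4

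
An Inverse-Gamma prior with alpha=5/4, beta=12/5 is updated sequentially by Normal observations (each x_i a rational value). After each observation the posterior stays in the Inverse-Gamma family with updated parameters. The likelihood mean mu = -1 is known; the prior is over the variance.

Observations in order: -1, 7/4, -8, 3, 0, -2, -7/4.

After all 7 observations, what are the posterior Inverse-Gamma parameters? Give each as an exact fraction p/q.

alpha=19/4, beta=3197/80

obs 1: x=-1 → posterior Inverse-Gamma(7/4, 12/5)
obs 2: x=7/4 → posterior Inverse-Gamma(9/4, 989/160)
obs 3: x=-8 → posterior Inverse-Gamma(11/4, 4909/160)
obs 4: x=3 → posterior Inverse-Gamma(13/4, 6189/160)
obs 5: x=0 → posterior Inverse-Gamma(15/4, 6269/160)
obs 6: x=-2 → posterior Inverse-Gamma(17/4, 6349/160)
obs 7: x=-7/4 → posterior Inverse-Gamma(19/4, 3197/80)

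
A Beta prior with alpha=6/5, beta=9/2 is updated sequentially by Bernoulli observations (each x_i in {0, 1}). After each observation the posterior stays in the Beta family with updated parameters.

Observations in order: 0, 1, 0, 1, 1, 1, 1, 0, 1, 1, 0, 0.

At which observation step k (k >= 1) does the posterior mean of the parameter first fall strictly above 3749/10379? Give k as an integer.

obs 1: x=0 → posterior Beta(6/5, 11/2)
obs 2: x=1 → posterior Beta(11/5, 11/2)
obs 3: x=0 → posterior Beta(11/5, 13/2)
obs 4: x=1 → posterior Beta(16/5, 13/2)
obs 5: x=1 → posterior Beta(21/5, 13/2)
obs 6: x=1 → posterior Beta(26/5, 13/2)
obs 7: x=1 → posterior Beta(31/5, 13/2)
obs 8: x=0 → posterior Beta(31/5, 15/2)
obs 9: x=1 → posterior Beta(36/5, 15/2)
obs 10: x=1 → posterior Beta(41/5, 15/2)
obs 11: x=0 → posterior Beta(41/5, 17/2)
obs 12: x=0 → posterior Beta(41/5, 19/2)

k = 5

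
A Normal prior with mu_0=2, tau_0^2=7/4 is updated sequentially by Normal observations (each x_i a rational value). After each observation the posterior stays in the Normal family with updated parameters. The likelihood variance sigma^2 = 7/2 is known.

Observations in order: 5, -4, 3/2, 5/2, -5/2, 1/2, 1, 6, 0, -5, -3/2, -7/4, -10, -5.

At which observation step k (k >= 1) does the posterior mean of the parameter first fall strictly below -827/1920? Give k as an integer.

obs 1: x=5 → posterior Normal(3, 7/6)
obs 2: x=-4 → posterior Normal(5/4, 7/8)
obs 3: x=3/2 → posterior Normal(13/10, 7/10)
obs 4: x=5/2 → posterior Normal(3/2, 7/12)
obs 5: x=-5/2 → posterior Normal(13/14, 1/2)
obs 6: x=1/2 → posterior Normal(7/8, 7/16)
obs 7: x=1 → posterior Normal(8/9, 7/18)
obs 8: x=6 → posterior Normal(7/5, 7/20)
obs 9: x=0 → posterior Normal(14/11, 7/22)
obs 10: x=-5 → posterior Normal(3/4, 7/24)
obs 11: x=-3/2 → posterior Normal(15/26, 7/26)
obs 12: x=-7/4 → posterior Normal(23/56, 1/4)
obs 13: x=-10 → posterior Normal(-17/60, 7/30)
obs 14: x=-5 → posterior Normal(-37/64, 7/32)

k = 14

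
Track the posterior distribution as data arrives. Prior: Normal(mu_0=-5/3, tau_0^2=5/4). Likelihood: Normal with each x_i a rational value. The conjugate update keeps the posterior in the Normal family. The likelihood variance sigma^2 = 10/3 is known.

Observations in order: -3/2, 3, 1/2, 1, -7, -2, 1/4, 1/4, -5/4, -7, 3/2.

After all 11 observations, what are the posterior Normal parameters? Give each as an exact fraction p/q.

mu_0=-601/492, tau_0^2=10/41

obs 1: x=-3/2 → posterior Normal(-107/66, 10/11)
obs 2: x=3 → posterior Normal(-53/84, 5/7)
obs 3: x=1/2 → posterior Normal(-22/51, 10/17)
obs 4: x=1 → posterior Normal(-13/60, 1/2)
obs 5: x=-7 → posterior Normal(-76/69, 10/23)
obs 6: x=-2 → posterior Normal(-47/39, 5/13)
obs 7: x=1/4 → posterior Normal(-367/348, 10/29)
obs 8: x=1/4 → posterior Normal(-179/192, 5/16)
obs 9: x=-5/4 → posterior Normal(-403/420, 2/7)
obs 10: x=-7 → posterior Normal(-655/456, 5/19)
obs 11: x=3/2 → posterior Normal(-601/492, 10/41)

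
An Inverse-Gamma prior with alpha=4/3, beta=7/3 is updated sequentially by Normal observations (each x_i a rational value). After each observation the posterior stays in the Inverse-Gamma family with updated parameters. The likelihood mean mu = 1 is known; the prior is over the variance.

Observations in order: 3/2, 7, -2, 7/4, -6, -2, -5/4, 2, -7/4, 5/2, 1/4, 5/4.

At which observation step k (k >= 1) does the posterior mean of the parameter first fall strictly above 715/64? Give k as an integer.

k = 2

obs 1: x=3/2 → posterior Inverse-Gamma(11/6, 59/24)
obs 2: x=7 → posterior Inverse-Gamma(7/3, 491/24)
obs 3: x=-2 → posterior Inverse-Gamma(17/6, 599/24)
obs 4: x=7/4 → posterior Inverse-Gamma(10/3, 2423/96)
obs 5: x=-6 → posterior Inverse-Gamma(23/6, 4775/96)
obs 6: x=-2 → posterior Inverse-Gamma(13/3, 5207/96)
obs 7: x=-5/4 → posterior Inverse-Gamma(29/6, 2725/48)
obs 8: x=2 → posterior Inverse-Gamma(16/3, 2749/48)
obs 9: x=-7/4 → posterior Inverse-Gamma(35/6, 5861/96)
obs 10: x=5/2 → posterior Inverse-Gamma(19/3, 5969/96)
obs 11: x=1/4 → posterior Inverse-Gamma(41/6, 1499/24)
obs 12: x=5/4 → posterior Inverse-Gamma(22/3, 5999/96)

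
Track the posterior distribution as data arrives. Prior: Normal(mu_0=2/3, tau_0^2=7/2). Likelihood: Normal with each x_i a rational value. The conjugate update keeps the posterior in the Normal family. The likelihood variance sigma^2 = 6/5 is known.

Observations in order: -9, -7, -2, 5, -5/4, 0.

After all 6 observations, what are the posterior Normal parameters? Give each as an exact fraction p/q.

mu_0=-1963/888, tau_0^2=7/37

obs 1: x=-9 → posterior Normal(-307/47, 42/47)
obs 2: x=-7 → posterior Normal(-276/41, 21/41)
obs 3: x=-2 → posterior Normal(-622/117, 14/39)
obs 4: x=5 → posterior Normal(-447/152, 21/76)
obs 5: x=-5/4 → posterior Normal(-1963/748, 42/187)
obs 6: x=0 → posterior Normal(-1963/888, 7/37)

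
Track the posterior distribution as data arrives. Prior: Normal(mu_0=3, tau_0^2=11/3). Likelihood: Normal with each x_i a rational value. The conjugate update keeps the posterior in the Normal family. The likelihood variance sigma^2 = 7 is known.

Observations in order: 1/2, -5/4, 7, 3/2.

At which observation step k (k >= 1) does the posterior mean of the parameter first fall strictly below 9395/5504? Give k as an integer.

k = 2

obs 1: x=1/2 → posterior Normal(137/64, 77/32)
obs 2: x=-5/4 → posterior Normal(219/172, 77/43)
obs 3: x=7 → posterior Normal(527/216, 77/54)
obs 4: x=3/2 → posterior Normal(593/260, 77/65)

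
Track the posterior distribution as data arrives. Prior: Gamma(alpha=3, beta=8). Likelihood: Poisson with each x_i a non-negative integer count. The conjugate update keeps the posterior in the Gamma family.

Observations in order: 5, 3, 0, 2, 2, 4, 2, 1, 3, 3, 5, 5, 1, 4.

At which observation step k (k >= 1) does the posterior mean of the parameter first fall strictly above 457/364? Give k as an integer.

k = 6

obs 1: x=5 → posterior Gamma(8, 9)
obs 2: x=3 → posterior Gamma(11, 10)
obs 3: x=0 → posterior Gamma(11, 11)
obs 4: x=2 → posterior Gamma(13, 12)
obs 5: x=2 → posterior Gamma(15, 13)
obs 6: x=4 → posterior Gamma(19, 14)
obs 7: x=2 → posterior Gamma(21, 15)
obs 8: x=1 → posterior Gamma(22, 16)
obs 9: x=3 → posterior Gamma(25, 17)
obs 10: x=3 → posterior Gamma(28, 18)
obs 11: x=5 → posterior Gamma(33, 19)
obs 12: x=5 → posterior Gamma(38, 20)
obs 13: x=1 → posterior Gamma(39, 21)
obs 14: x=4 → posterior Gamma(43, 22)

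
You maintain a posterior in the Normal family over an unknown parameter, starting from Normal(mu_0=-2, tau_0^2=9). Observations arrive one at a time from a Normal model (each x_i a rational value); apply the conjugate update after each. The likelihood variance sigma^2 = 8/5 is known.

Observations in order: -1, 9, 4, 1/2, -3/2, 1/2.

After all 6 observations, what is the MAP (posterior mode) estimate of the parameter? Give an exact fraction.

obs 1: x=-1 → posterior Normal(-61/53, 72/53)
obs 2: x=9 → posterior Normal(172/49, 36/49)
obs 3: x=4 → posterior Normal(524/143, 72/143)
obs 4: x=1/2 → posterior Normal(1093/376, 18/47)
obs 5: x=-3/2 → posterior Normal(479/233, 72/233)
obs 6: x=1/2 → posterior Normal(1003/556, 36/139)

1003/556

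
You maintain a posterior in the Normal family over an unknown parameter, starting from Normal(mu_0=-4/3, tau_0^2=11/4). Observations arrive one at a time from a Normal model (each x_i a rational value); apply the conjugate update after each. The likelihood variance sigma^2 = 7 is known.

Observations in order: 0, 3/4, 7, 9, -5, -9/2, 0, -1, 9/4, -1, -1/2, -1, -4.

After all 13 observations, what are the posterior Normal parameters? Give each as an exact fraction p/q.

mu_0=-46/513, tau_0^2=77/171

obs 1: x=0 → posterior Normal(-112/117, 77/39)
obs 2: x=3/4 → posterior Normal(-349/600, 77/50)
obs 3: x=7 → posterior Normal(575/732, 77/61)
obs 4: x=9 → posterior Normal(1763/864, 77/72)
obs 5: x=-5 → posterior Normal(1103/996, 77/83)
obs 6: x=-9/2 → posterior Normal(509/1128, 77/94)
obs 7: x=0 → posterior Normal(509/1260, 11/15)
obs 8: x=-1 → posterior Normal(13/48, 77/116)
obs 9: x=9/4 → posterior Normal(337/762, 77/127)
obs 10: x=-1 → posterior Normal(271/828, 77/138)
obs 11: x=-1/2 → posterior Normal(119/447, 77/149)
obs 12: x=-1 → posterior Normal(43/240, 77/160)
obs 13: x=-4 → posterior Normal(-46/513, 77/171)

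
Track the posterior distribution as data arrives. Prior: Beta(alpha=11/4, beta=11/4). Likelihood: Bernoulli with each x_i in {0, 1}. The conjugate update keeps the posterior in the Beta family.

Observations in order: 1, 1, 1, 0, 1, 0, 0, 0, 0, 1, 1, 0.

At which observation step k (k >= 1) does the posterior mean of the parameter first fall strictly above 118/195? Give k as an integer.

k = 2

obs 1: x=1 → posterior Beta(15/4, 11/4)
obs 2: x=1 → posterior Beta(19/4, 11/4)
obs 3: x=1 → posterior Beta(23/4, 11/4)
obs 4: x=0 → posterior Beta(23/4, 15/4)
obs 5: x=1 → posterior Beta(27/4, 15/4)
obs 6: x=0 → posterior Beta(27/4, 19/4)
obs 7: x=0 → posterior Beta(27/4, 23/4)
obs 8: x=0 → posterior Beta(27/4, 27/4)
obs 9: x=0 → posterior Beta(27/4, 31/4)
obs 10: x=1 → posterior Beta(31/4, 31/4)
obs 11: x=1 → posterior Beta(35/4, 31/4)
obs 12: x=0 → posterior Beta(35/4, 35/4)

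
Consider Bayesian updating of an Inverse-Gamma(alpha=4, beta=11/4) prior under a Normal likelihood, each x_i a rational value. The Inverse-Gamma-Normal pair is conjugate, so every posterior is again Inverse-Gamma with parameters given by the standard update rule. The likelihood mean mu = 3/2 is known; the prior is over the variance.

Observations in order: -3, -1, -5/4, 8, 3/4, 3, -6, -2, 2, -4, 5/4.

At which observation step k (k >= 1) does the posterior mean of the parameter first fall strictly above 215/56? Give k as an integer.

k = 2

obs 1: x=-3 → posterior Inverse-Gamma(9/2, 103/8)
obs 2: x=-1 → posterior Inverse-Gamma(5, 16)
obs 3: x=-5/4 → posterior Inverse-Gamma(11/2, 633/32)
obs 4: x=8 → posterior Inverse-Gamma(6, 1309/32)
obs 5: x=3/4 → posterior Inverse-Gamma(13/2, 659/16)
obs 6: x=3 → posterior Inverse-Gamma(7, 677/16)
obs 7: x=-6 → posterior Inverse-Gamma(15/2, 1127/16)
obs 8: x=-2 → posterior Inverse-Gamma(8, 1225/16)
obs 9: x=2 → posterior Inverse-Gamma(17/2, 1227/16)
obs 10: x=-4 → posterior Inverse-Gamma(9, 1469/16)
obs 11: x=5/4 → posterior Inverse-Gamma(19/2, 2939/32)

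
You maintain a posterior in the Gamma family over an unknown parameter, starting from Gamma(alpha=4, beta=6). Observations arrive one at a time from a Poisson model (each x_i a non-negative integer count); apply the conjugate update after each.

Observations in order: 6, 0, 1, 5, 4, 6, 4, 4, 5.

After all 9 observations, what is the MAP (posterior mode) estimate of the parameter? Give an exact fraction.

38/15

obs 1: x=6 → posterior Gamma(10, 7)
obs 2: x=0 → posterior Gamma(10, 8)
obs 3: x=1 → posterior Gamma(11, 9)
obs 4: x=5 → posterior Gamma(16, 10)
obs 5: x=4 → posterior Gamma(20, 11)
obs 6: x=6 → posterior Gamma(26, 12)
obs 7: x=4 → posterior Gamma(30, 13)
obs 8: x=4 → posterior Gamma(34, 14)
obs 9: x=5 → posterior Gamma(39, 15)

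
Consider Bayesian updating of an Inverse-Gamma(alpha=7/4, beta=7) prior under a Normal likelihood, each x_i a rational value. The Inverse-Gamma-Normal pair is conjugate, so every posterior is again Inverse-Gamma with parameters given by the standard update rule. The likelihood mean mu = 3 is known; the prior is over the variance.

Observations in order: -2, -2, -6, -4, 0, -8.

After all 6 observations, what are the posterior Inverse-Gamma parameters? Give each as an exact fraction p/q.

obs 1: x=-2 → posterior Inverse-Gamma(9/4, 39/2)
obs 2: x=-2 → posterior Inverse-Gamma(11/4, 32)
obs 3: x=-6 → posterior Inverse-Gamma(13/4, 145/2)
obs 4: x=-4 → posterior Inverse-Gamma(15/4, 97)
obs 5: x=0 → posterior Inverse-Gamma(17/4, 203/2)
obs 6: x=-8 → posterior Inverse-Gamma(19/4, 162)

alpha=19/4, beta=162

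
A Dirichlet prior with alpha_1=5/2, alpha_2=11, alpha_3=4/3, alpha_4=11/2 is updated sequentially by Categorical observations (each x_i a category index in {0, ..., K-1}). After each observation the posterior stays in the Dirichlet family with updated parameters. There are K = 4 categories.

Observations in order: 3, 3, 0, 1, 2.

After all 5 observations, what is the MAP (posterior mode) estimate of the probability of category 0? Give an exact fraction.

obs 1: x=3 → posterior Dirichlet(5/2, 11, 4/3, 13/2)
obs 2: x=3 → posterior Dirichlet(5/2, 11, 4/3, 15/2)
obs 3: x=0 → posterior Dirichlet(7/2, 11, 4/3, 15/2)
obs 4: x=1 → posterior Dirichlet(7/2, 12, 4/3, 15/2)
obs 5: x=2 → posterior Dirichlet(7/2, 12, 7/3, 15/2)

15/128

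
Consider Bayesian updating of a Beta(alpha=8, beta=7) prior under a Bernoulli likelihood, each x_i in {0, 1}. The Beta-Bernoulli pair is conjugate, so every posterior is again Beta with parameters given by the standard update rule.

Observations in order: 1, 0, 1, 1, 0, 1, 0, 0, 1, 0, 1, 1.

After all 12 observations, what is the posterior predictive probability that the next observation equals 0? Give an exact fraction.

obs 1: x=1 → posterior Beta(9, 7)
obs 2: x=0 → posterior Beta(9, 8)
obs 3: x=1 → posterior Beta(10, 8)
obs 4: x=1 → posterior Beta(11, 8)
obs 5: x=0 → posterior Beta(11, 9)
obs 6: x=1 → posterior Beta(12, 9)
obs 7: x=0 → posterior Beta(12, 10)
obs 8: x=0 → posterior Beta(12, 11)
obs 9: x=1 → posterior Beta(13, 11)
obs 10: x=0 → posterior Beta(13, 12)
obs 11: x=1 → posterior Beta(14, 12)
obs 12: x=1 → posterior Beta(15, 12)

4/9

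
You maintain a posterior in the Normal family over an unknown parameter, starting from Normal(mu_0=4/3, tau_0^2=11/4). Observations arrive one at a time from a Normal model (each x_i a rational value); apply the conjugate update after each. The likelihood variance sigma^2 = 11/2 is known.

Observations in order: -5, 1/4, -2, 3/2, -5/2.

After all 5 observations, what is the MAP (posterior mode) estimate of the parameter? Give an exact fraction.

-61/84

obs 1: x=-5 → posterior Normal(-7/9, 11/6)
obs 2: x=1/4 → posterior Normal(-25/48, 11/8)
obs 3: x=-2 → posterior Normal(-49/60, 11/10)
obs 4: x=3/2 → posterior Normal(-31/72, 11/12)
obs 5: x=-5/2 → posterior Normal(-61/84, 11/14)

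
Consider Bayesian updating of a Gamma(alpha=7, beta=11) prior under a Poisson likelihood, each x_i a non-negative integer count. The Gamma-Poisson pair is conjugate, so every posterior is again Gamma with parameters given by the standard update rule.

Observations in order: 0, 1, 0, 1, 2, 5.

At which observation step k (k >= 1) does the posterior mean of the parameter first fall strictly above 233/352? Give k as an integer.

k = 5

obs 1: x=0 → posterior Gamma(7, 12)
obs 2: x=1 → posterior Gamma(8, 13)
obs 3: x=0 → posterior Gamma(8, 14)
obs 4: x=1 → posterior Gamma(9, 15)
obs 5: x=2 → posterior Gamma(11, 16)
obs 6: x=5 → posterior Gamma(16, 17)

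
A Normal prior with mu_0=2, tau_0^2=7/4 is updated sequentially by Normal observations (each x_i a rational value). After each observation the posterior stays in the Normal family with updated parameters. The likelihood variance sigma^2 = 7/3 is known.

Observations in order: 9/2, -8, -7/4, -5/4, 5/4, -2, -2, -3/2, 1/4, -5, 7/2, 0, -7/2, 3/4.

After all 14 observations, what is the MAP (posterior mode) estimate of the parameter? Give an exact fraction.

-145/184

obs 1: x=9/2 → posterior Normal(43/14, 1)
obs 2: x=-8 → posterior Normal(-1/4, 7/10)
obs 3: x=-7/4 → posterior Normal(-31/52, 7/13)
obs 4: x=-5/4 → posterior Normal(-23/32, 7/16)
obs 5: x=5/4 → posterior Normal(-31/76, 7/19)
obs 6: x=-2 → posterior Normal(-5/8, 7/22)
obs 7: x=-2 → posterior Normal(-79/100, 7/25)
obs 8: x=-3/2 → posterior Normal(-97/112, 1/4)
obs 9: x=1/4 → posterior Normal(-47/62, 7/31)
obs 10: x=-5 → posterior Normal(-77/68, 7/34)
obs 11: x=7/2 → posterior Normal(-28/37, 7/37)
obs 12: x=0 → posterior Normal(-7/10, 7/40)
obs 13: x=-7/2 → posterior Normal(-77/86, 7/43)
obs 14: x=3/4 → posterior Normal(-145/184, 7/46)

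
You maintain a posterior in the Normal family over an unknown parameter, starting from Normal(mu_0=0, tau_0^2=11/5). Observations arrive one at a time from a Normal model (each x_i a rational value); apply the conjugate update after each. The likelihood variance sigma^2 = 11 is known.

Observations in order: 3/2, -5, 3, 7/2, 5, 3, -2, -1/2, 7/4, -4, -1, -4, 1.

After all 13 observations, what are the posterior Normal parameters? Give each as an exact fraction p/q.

mu_0=1/8, tau_0^2=11/18

obs 1: x=3/2 → posterior Normal(1/4, 11/6)
obs 2: x=-5 → posterior Normal(-1/2, 11/7)
obs 3: x=3 → posterior Normal(-1/16, 11/8)
obs 4: x=7/2 → posterior Normal(1/3, 11/9)
obs 5: x=5 → posterior Normal(4/5, 11/10)
obs 6: x=3 → posterior Normal(1, 1)
obs 7: x=-2 → posterior Normal(3/4, 11/12)
obs 8: x=-1/2 → posterior Normal(17/26, 11/13)
obs 9: x=7/4 → posterior Normal(41/56, 11/14)
obs 10: x=-4 → posterior Normal(5/12, 11/15)
obs 11: x=-1 → posterior Normal(21/64, 11/16)
obs 12: x=-4 → posterior Normal(5/68, 11/17)
obs 13: x=1 → posterior Normal(1/8, 11/18)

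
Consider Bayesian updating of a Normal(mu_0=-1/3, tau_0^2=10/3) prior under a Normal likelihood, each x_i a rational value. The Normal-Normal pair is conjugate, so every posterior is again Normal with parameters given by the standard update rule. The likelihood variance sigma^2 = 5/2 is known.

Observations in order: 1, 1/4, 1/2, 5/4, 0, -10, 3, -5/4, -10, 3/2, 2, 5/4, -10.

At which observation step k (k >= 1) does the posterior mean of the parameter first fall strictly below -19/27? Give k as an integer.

obs 1: x=1 → posterior Normal(3/7, 10/7)
obs 2: x=1/4 → posterior Normal(4/11, 10/11)
obs 3: x=1/2 → posterior Normal(2/5, 2/3)
obs 4: x=5/4 → posterior Normal(11/19, 10/19)
obs 5: x=0 → posterior Normal(11/23, 10/23)
obs 6: x=-10 → posterior Normal(-29/27, 10/27)
obs 7: x=3 → posterior Normal(-17/31, 10/31)
obs 8: x=-5/4 → posterior Normal(-22/35, 2/7)
obs 9: x=-10 → posterior Normal(-62/39, 10/39)
obs 10: x=3/2 → posterior Normal(-56/43, 10/43)
obs 11: x=2 → posterior Normal(-48/47, 10/47)
obs 12: x=5/4 → posterior Normal(-43/51, 10/51)
obs 13: x=-10 → posterior Normal(-83/55, 2/11)

k = 6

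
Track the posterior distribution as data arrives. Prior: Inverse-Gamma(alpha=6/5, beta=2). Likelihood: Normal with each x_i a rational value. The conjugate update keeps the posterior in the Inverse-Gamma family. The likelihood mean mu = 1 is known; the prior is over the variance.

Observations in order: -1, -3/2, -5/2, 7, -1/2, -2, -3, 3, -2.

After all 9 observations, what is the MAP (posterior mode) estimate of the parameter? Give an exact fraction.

obs 1: x=-1 → posterior Inverse-Gamma(17/10, 4)
obs 2: x=-3/2 → posterior Inverse-Gamma(11/5, 57/8)
obs 3: x=-5/2 → posterior Inverse-Gamma(27/10, 53/4)
obs 4: x=7 → posterior Inverse-Gamma(16/5, 125/4)
obs 5: x=-1/2 → posterior Inverse-Gamma(37/10, 259/8)
obs 6: x=-2 → posterior Inverse-Gamma(21/5, 295/8)
obs 7: x=-3 → posterior Inverse-Gamma(47/10, 359/8)
obs 8: x=3 → posterior Inverse-Gamma(26/5, 375/8)
obs 9: x=-2 → posterior Inverse-Gamma(57/10, 411/8)

2055/268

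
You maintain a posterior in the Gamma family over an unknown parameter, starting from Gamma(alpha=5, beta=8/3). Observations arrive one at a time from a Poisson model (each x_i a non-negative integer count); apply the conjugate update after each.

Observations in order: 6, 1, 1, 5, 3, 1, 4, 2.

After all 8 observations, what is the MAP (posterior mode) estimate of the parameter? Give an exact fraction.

81/32

obs 1: x=6 → posterior Gamma(11, 11/3)
obs 2: x=1 → posterior Gamma(12, 14/3)
obs 3: x=1 → posterior Gamma(13, 17/3)
obs 4: x=5 → posterior Gamma(18, 20/3)
obs 5: x=3 → posterior Gamma(21, 23/3)
obs 6: x=1 → posterior Gamma(22, 26/3)
obs 7: x=4 → posterior Gamma(26, 29/3)
obs 8: x=2 → posterior Gamma(28, 32/3)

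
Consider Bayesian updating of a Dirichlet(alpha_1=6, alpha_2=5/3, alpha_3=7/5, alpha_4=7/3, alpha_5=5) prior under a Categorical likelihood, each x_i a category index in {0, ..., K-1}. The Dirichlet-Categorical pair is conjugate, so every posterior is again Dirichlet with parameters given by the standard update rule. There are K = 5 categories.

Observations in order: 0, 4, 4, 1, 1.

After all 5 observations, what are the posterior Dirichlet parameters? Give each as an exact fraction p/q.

alpha_1=7, alpha_2=11/3, alpha_3=7/5, alpha_4=7/3, alpha_5=7

obs 1: x=0 → posterior Dirichlet(7, 5/3, 7/5, 7/3, 5)
obs 2: x=4 → posterior Dirichlet(7, 5/3, 7/5, 7/3, 6)
obs 3: x=4 → posterior Dirichlet(7, 5/3, 7/5, 7/3, 7)
obs 4: x=1 → posterior Dirichlet(7, 8/3, 7/5, 7/3, 7)
obs 5: x=1 → posterior Dirichlet(7, 11/3, 7/5, 7/3, 7)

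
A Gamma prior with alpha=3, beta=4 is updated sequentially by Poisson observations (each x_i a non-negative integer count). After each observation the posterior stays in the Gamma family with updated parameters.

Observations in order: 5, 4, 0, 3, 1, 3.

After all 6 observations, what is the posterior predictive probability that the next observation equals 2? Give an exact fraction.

obs 1: x=5 → posterior Gamma(8, 5)
obs 2: x=4 → posterior Gamma(12, 6)
obs 3: x=0 → posterior Gamma(12, 7)
obs 4: x=3 → posterior Gamma(15, 8)
obs 5: x=1 → posterior Gamma(16, 9)
obs 6: x=3 → posterior Gamma(19, 10)

1900000000000000000000/7400249944258160101211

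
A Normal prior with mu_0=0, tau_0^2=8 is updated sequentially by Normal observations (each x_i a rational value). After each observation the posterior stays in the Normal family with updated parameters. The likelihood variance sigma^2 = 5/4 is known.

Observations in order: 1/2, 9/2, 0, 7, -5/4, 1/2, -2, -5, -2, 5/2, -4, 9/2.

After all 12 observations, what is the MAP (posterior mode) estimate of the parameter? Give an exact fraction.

obs 1: x=1/2 → posterior Normal(16/37, 40/37)
obs 2: x=9/2 → posterior Normal(160/69, 40/69)
obs 3: x=0 → posterior Normal(160/101, 40/101)
obs 4: x=7 → posterior Normal(384/133, 40/133)
obs 5: x=-5/4 → posterior Normal(344/165, 8/33)
obs 6: x=1/2 → posterior Normal(360/197, 40/197)
obs 7: x=-2 → posterior Normal(296/229, 40/229)
obs 8: x=-5 → posterior Normal(136/261, 40/261)
obs 9: x=-2 → posterior Normal(72/293, 40/293)
obs 10: x=5/2 → posterior Normal(152/325, 8/65)
obs 11: x=-4 → posterior Normal(8/119, 40/357)
obs 12: x=9/2 → posterior Normal(168/389, 40/389)

168/389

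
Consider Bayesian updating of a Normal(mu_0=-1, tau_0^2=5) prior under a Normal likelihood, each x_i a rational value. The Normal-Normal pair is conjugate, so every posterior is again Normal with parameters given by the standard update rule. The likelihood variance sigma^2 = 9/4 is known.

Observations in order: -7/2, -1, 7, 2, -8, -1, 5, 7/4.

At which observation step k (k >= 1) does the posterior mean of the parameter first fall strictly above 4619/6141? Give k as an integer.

k = 4

obs 1: x=-7/2 → posterior Normal(-79/29, 45/29)
obs 2: x=-1 → posterior Normal(-99/49, 45/49)
obs 3: x=7 → posterior Normal(41/69, 15/23)
obs 4: x=2 → posterior Normal(81/89, 45/89)
obs 5: x=-8 → posterior Normal(-79/109, 45/109)
obs 6: x=-1 → posterior Normal(-33/43, 15/43)
obs 7: x=5 → posterior Normal(1/149, 45/149)
obs 8: x=7/4 → posterior Normal(36/169, 45/169)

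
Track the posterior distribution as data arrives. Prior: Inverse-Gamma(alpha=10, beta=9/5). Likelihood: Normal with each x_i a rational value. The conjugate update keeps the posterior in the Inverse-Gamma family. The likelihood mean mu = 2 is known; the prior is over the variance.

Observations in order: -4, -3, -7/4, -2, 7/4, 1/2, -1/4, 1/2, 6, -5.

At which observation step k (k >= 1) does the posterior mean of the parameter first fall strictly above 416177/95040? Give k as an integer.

obs 1: x=-4 → posterior Inverse-Gamma(21/2, 99/5)
obs 2: x=-3 → posterior Inverse-Gamma(11, 323/10)
obs 3: x=-7/4 → posterior Inverse-Gamma(23/2, 6293/160)
obs 4: x=-2 → posterior Inverse-Gamma(12, 7573/160)
obs 5: x=7/4 → posterior Inverse-Gamma(25/2, 3789/80)
obs 6: x=1/2 → posterior Inverse-Gamma(13, 3879/80)
obs 7: x=-1/4 → posterior Inverse-Gamma(27/2, 8163/160)
obs 8: x=1/2 → posterior Inverse-Gamma(14, 8343/160)
obs 9: x=6 → posterior Inverse-Gamma(29/2, 9623/160)
obs 10: x=-5 → posterior Inverse-Gamma(15, 13543/160)

k = 9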